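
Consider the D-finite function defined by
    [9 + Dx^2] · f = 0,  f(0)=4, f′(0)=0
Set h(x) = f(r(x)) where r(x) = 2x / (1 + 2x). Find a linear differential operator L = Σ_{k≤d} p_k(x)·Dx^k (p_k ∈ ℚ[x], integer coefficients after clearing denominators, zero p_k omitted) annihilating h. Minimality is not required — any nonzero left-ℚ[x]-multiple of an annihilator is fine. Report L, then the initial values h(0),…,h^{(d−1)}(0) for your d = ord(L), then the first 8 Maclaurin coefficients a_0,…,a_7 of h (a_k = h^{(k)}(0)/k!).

L = 36 + (4 + 24·x + 48·x^2 + 32·x^3)·Dx + (1 + 8·x + 24·x^2 + 32·x^3 + 16·x^4)·Dx^2  (order 2).
h: a_k = 4, 0, -72, 288, -648, 576, 13104/5, -88128/5, …
ICs: h(0) = 4, h′(0) = 0.

f: a_k = 4, 0, -18, 0, 27/2, 0, -81/20, 0, …
Change of var in L_f (x↦r) gives L₀.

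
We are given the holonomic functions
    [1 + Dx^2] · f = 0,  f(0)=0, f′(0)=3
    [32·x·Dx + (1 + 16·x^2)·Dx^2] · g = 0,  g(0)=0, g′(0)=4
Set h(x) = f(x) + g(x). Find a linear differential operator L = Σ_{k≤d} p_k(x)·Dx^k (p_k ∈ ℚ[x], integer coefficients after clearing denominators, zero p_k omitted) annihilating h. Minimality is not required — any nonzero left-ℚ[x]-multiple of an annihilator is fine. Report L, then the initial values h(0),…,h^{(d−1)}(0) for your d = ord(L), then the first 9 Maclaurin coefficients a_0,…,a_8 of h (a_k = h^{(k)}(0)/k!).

L = (-6112·x + 99328·x^3 + 8192·x^5)·Dx + (-31 + 1072·x^2 + 25344·x^4 + 4096·x^6)·Dx^2 + (-6112·x + 99328·x^3 + 8192·x^5)·Dx^3 + (-31 + 1072·x^2 + 25344·x^4 + 4096·x^6)·Dx^4  (order 4).
h: a_k = 0, 7, 0, -131/6, 0, 8193/40, 0, -3932161/1680, 0, …
ICs: h(0) = 0, h′(0) = 7, h′′(0) = 0, h′′′(0) = -131.

f: a_k = 0, 3, 0, -1/2, 0, 1/40, 0, -1/1680, 0, …
g: a_k = 0, 4, 0, -64/3, 0, 1024/5, 0, -16384/7, 0, …
h₀=f+g: left-lcm gives L₀, ord ≤ 4.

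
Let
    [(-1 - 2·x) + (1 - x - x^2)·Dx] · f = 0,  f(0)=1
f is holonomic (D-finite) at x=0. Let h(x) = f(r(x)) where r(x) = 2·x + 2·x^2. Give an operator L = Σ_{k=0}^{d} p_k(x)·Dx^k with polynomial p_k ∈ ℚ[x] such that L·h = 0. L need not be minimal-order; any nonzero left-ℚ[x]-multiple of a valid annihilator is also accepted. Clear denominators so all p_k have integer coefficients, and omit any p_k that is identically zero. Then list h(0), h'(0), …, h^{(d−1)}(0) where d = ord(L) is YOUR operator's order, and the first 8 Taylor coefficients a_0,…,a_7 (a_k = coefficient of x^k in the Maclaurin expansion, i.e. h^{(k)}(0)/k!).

f: a_k = 1, 1, 2, 3, 5, 8, 13, 21, …
f∘r: x↦r, Dx↦Dx/r' in L_f ⇒ L₀.
L = (2 + 12·x + 24·x^2 + 16·x^3) + (-1 + 2·x + 6·x^2 + 8·x^3 + 4·x^4)·Dx  (order 1).
h: a_k = 1, 2, 10, 40, 160, 648, 2616, 10560, …
ICs: h(0) = 1.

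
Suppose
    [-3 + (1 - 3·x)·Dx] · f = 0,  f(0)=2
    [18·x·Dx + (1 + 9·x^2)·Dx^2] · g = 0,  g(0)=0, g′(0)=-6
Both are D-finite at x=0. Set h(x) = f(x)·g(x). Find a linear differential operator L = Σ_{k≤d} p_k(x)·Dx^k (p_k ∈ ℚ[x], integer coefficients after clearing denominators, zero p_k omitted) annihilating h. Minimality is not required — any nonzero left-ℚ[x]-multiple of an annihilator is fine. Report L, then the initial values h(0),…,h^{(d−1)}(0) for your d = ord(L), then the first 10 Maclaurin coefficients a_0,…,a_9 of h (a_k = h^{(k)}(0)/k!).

L = 54·x + (6 - 18·x + 108·x^2)·Dx + (-1 + 3·x - 9·x^2 + 27·x^3)·Dx^2  (order 2).
h: a_k = 0, -12, -36, -72, -216, -4212/5, -12636/5, -221616/35, -664848/35, -2300724/35, …
ICs: h(0) = 0, h′(0) = -12.

f: a_k = 2, 6, 18, 54, 162, 486, 1458, 4374, 13122, 39366, …
g: a_k = 0, -6, 0, 18, 0, -486/5, 0, 4374/7, 0, -4374, …
Product ⇒ symmetric product L₀, ord ≤ 2.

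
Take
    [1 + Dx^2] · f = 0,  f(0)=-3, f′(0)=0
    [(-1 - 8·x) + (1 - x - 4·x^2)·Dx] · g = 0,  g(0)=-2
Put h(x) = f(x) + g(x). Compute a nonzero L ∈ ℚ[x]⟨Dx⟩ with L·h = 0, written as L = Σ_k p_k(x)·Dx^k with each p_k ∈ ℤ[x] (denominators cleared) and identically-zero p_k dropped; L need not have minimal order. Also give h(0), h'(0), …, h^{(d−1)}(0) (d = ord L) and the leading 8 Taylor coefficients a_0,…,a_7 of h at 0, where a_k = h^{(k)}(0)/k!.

f: a_k = -3, 0, 3/2, 0, -1/8, 0, 1/240, 0, …
g: a_k = -2, -2, -10, -18, -58, -130, -362, -882, …
Weyl lclm of L_f,L_g ⇒ L₀ (ord ≤ 3).
L = (-55 - 486·x - 553·x^2 - 1488·x^3 - 80·x^4 - 128·x^5) + (11 + 11·x + 23·x^2 - 169·x^3 - 348·x^4 - 48·x^5 - 64·x^6)·Dx + (-55 - 486·x - 553·x^2 - 1488·x^3 - 80·x^4 - 128·x^5)·Dx^2 + (11 + 11·x + 23·x^2 - 169·x^3 - 348·x^4 - 48·x^5 - 64·x^6)·Dx^3  (order 3).
h: a_k = -5, -2, -17/2, -18, -465/8, -130, -86879/240, -882, …
ICs: h(0) = -5, h′(0) = -2, h′′(0) = -17.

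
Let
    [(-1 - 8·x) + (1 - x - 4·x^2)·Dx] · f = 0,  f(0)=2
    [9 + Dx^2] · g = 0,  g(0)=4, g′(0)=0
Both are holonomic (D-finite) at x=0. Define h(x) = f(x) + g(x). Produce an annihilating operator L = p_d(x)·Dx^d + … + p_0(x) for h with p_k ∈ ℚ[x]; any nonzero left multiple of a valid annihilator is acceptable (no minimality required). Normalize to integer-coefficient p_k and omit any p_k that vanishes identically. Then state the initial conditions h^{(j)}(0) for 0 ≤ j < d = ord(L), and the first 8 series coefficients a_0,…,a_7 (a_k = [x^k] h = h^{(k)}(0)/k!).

f: a_k = 2, 2, 10, 18, 58, 130, 362, 882, …
g: a_k = 4, 0, -18, 0, 27/2, 0, -81/20, 0, …
Sum ⇒ L₀ = lclm(L_f,L_g) in ℚ(x)⟨Dx⟩.
L = (567 + 4806·x + 3321·x^2 + 9936·x^3 + 6480·x^4 + 10368·x^5) + (-171 + 117·x + 441·x^2 - 135·x^3 + 540·x^4 + 3888·x^5 + 5184·x^6)·Dx + (63 + 534·x + 369·x^2 + 1104·x^3 + 720·x^4 + 1152·x^5)·Dx^2 + (-19 + 13·x + 49·x^2 - 15·x^3 + 60·x^4 + 432·x^5 + 576·x^6)·Dx^3  (order 3).
h: a_k = 6, 2, -8, 18, 143/2, 130, 7159/20, 882, …
ICs: h(0) = 6, h′(0) = 2, h′′(0) = -16.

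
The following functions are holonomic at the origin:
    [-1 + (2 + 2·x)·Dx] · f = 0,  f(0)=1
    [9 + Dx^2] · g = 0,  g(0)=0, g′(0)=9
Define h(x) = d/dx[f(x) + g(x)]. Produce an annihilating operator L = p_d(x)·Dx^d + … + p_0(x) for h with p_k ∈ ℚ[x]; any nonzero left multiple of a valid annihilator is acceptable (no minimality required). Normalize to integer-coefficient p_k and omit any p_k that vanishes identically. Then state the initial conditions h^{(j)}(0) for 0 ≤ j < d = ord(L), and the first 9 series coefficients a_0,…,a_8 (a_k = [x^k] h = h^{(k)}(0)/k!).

L = (-153 - 216·x - 108·x^2) + (-234 - 666·x - 648·x^2 - 216·x^3)·Dx + (-17 - 24·x - 12·x^2)·Dx^2 + (-26 - 74·x - 72·x^2 - 24·x^3)·Dx^3  (order 3).
h: a_k = 19/2, -1/4, -645/16, -5/32, 7811/256, -63/512, -92157/10240, -429/4096, 3584457/2293760, …
ICs: h(0) = 19/2, h′(0) = -1/4, h′′(0) = -645/8.

f: a_k = 1, 1/2, -1/8, 1/16, -5/128, 7/256, -21/1024, 33/2048, -429/32768, …
g: a_k = 0, 9, 0, -27/2, 0, 243/40, 0, -729/560, 0, …
f+g: L₀ = lclm(L_f,L_g), ord ≤ 1+2.
h₀' ⇒ L via d/dx closure of L₀.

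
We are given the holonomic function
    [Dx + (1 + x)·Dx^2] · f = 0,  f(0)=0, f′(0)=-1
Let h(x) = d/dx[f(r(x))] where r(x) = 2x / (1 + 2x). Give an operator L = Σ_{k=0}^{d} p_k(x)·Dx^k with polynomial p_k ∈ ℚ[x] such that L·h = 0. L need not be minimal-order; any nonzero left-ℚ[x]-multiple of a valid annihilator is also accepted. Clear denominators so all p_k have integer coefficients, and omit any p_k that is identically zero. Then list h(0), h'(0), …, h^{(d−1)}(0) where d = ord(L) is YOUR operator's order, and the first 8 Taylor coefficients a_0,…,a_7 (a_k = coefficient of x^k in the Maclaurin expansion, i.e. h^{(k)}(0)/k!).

L = (6 + 16·x) + (1 + 6·x + 8·x^2)·Dx  (order 1).
h: a_k = -2, 12, -56, 240, -992, 4032, -16256, 65280, …
ICs: h(0) = -2.

f: a_k = 0, -1, 1/2, -1/3, 1/4, -1/5, 1/6, -1/7, …
Change of var in L_f (x↦r) gives L₀.
h=h₀': d/dx-closure on L₀ ⇒ L.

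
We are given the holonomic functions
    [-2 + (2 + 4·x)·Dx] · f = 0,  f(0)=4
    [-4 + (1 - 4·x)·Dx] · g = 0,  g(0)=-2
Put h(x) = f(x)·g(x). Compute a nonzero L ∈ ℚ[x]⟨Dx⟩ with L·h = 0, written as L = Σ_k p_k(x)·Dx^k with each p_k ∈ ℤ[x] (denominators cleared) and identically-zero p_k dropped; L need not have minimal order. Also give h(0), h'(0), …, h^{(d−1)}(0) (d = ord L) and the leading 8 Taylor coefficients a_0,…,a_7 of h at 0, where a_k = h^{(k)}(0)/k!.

f: a_k = 4, 4, -2, 2, -5/2, 7/2, -21/4, 33/4, …
g: a_k = -2, -8, -32, -128, -512, -2048, -8192, -32768, …
Product ⇒ symmetric product L₀, ord ≤ 1.
L = (5 + 4·x) + (-1 + 2·x + 8·x^2)·Dx  (order 1).
h: a_k = -8, -40, -156, -628, -2507, -10035, -80259/2, -321069/2, …
ICs: h(0) = -8.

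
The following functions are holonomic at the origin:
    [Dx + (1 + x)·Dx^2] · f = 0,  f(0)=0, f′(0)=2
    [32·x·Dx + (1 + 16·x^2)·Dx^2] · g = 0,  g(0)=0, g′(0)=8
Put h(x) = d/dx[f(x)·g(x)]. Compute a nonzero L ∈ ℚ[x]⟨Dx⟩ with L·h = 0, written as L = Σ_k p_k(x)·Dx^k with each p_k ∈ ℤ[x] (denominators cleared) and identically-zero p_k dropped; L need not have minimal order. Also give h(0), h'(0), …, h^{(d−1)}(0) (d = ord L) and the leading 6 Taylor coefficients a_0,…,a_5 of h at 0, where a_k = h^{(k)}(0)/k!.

L = (4224 + 8384·x + 204800·x^2 + 531456·x^3 + 491520·x^4 + 212992·x^5 + 262144·x^7) + (4098 + 28864·x + 258368·x^2 + 1045504·x^3 + 1798144·x^4 + 1523712·x^5 + 573440·x^6 + 786432·x^7 + 917504·x^8)·Dx + (132 + 8644·x + 37632·x^2 + 196032·x^3 + 614400·x^4 + 955392·x^5 + 786432·x^6 + 540672·x^7 + 786432·x^8 + 524288·x^9)·Dx^2 + (65 + 258·x + 2497·x^2 + 8576·x^3 + 30336·x^4 + 76800·x^5 + 118272·x^6 + 98304·x^7 + 98304·x^8 + 131072·x^9 + 65536·x^10)·Dx^3  (order 3).
h: a_k = 0, 32, -24, -320, 580/3, 71456/15, …
ICs: h(0) = 0, h′(0) = 32, h′′(0) = -48.

f: a_k = 0, 2, -1, 2/3, -1/2, 2/5, …
g: a_k = 0, 8, 0, -128/3, 0, 2048/5, …
Sym-product of L_f,L_g gives L₀ (≤ ord 4).
h=h₀': d/dx-closure on L₀ ⇒ L.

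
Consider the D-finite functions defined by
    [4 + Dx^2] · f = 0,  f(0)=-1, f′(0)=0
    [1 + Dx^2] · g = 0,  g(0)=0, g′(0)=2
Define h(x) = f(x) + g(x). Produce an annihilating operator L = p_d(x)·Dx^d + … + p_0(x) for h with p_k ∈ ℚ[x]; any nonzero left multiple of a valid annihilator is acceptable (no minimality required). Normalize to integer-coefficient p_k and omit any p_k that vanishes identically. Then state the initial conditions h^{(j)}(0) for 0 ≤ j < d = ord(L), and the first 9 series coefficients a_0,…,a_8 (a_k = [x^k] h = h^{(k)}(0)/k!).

L = 4 + 5·Dx^2 + Dx^4  (order 4).
h: a_k = -1, 2, 2, -1/3, -2/3, 1/60, 4/45, -1/2520, -2/315, …
ICs: h(0) = -1, h′(0) = 2, h′′(0) = 4, h′′′(0) = -2.

f: a_k = -1, 0, 2, 0, -2/3, 0, 4/45, 0, -2/315, …
g: a_k = 0, 2, 0, -1/3, 0, 1/60, 0, -1/2520, 0, …
f+g: L₀ = lclm(L_f,L_g), ord ≤ 2+2.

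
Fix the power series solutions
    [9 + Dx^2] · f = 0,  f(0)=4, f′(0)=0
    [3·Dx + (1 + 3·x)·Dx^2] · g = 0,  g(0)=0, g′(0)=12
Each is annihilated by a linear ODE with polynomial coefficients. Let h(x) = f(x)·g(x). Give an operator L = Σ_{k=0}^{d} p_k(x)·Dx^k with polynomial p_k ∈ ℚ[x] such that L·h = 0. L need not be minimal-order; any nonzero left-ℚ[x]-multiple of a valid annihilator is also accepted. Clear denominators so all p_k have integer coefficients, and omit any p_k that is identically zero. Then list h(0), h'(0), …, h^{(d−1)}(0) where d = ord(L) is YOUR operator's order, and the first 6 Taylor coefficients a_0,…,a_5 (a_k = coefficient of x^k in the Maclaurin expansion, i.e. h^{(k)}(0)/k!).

f: a_k = 4, 0, -18, 0, 27/2, 0, …
g: a_k = 0, 12, -18, 36, -81, 972/5, …
Sym-product of L_f,L_g gives L₀ (≤ ord 4).
L = (-81 + 486·x + 4617·x^2 + 11664·x^3 + 8748·x^4) + (36 + 540·x + 1944·x^2 + 1944·x^3)·Dx + (180·x + 1134·x^2 + 2592·x^3 + 1944·x^4)·Dx^2 + (4 + 60·x + 216·x^2 + 216·x^3)·Dx^3 + (1 + 14·x + 69·x^2 + 144·x^3 + 108·x^4)·Dx^4  (order 4).
h: a_k = 0, 48, -72, -72, 0, 1458/5, …
ICs: h(0) = 0, h′(0) = 48, h′′(0) = -144, h′′′(0) = -432.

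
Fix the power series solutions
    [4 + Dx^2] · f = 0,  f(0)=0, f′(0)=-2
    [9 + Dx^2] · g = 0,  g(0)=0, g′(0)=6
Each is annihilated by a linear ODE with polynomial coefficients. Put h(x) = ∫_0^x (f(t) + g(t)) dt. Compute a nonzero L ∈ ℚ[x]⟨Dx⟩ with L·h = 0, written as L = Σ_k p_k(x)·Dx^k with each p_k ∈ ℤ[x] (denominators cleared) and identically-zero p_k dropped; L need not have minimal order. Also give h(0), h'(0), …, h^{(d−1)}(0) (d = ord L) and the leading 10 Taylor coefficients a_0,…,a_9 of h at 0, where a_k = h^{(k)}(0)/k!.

f: a_k = 0, -2, 0, 4/3, 0, -4/15, 0, 8/315, 0, -4/2835, …
g: a_k = 0, 6, 0, -9, 0, 81/20, 0, -243/280, 0, 243/2240, …
f+g: L₀ = lclm(L_f,L_g), ord ≤ 2+2.
h=∫₀ˣh₀: take L = L₀·Dx.
L = 36·Dx + 13·Dx^3 + Dx^5  (order 5).
h: a_k = 0, 0, 2, 0, -23/12, 0, 227/360, 0, -2123/20160, 0, …
ICs: h(0) = 0, h′(0) = 0, h′′(0) = 4, h′′′(0) = 0, h′′′′(0) = -46.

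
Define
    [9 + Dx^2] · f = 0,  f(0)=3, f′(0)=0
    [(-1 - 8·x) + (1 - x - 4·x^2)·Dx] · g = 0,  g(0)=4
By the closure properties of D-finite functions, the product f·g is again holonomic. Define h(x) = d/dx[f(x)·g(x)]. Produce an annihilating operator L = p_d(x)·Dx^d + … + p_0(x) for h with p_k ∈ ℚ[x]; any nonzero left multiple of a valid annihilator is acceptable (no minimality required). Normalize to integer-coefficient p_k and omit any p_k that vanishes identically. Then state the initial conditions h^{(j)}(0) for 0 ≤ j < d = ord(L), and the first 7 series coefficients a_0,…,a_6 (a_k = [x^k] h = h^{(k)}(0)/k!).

f: a_k = 3, 0, -27/2, 0, 81/8, 0, -243/80, …
g: a_k = 4, 4, 20, 36, 116, 260, 724, …
L₀ := L_f ⊗_s L_g (sym. prod.), ord ≤ 2.
h=h₀': d/dx-closure on L₀ ⇒ L.
L = (-33 - 162·x - 567·x^2 + 648·x^3 + 1296·x^4) + (6 + 66·x + 216·x^2 + 576·x^3)·Dx + (1 - 10·x - 31·x^2 + 72·x^3 + 144·x^4)·Dx^2  (order 2).
h: a_k = 12, 12, 162, 474, 3345/2, 47781/10, 298809/20, …
ICs: h(0) = 12, h′(0) = 12.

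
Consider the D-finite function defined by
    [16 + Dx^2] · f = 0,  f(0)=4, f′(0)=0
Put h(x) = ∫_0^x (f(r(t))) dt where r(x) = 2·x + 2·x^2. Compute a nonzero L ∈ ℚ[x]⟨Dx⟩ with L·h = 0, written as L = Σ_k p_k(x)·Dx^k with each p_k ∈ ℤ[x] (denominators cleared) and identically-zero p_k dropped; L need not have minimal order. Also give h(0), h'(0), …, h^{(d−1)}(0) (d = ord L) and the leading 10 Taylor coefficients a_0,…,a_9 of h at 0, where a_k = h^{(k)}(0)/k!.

L = (64 + 384·x + 768·x^2 + 512·x^3)·Dx - 2·Dx^2 + (1 + 2·x)·Dx^3  (order 3).
h: a_k = 0, 4, 0, -128/3, -64, 1664/15, 4096/9, 118784/315, -11264/15, -6141952/2835, …
ICs: h(0) = 0, h′(0) = 4, h′′(0) = 0.

f: a_k = 4, 0, -32, 0, 128/3, 0, -1024/45, 0, 2048/315, 0, …
h₀=f(r): pull back L_f along r ⇒ L₀.
h=∫₀ˣh₀: take L = L₀·Dx.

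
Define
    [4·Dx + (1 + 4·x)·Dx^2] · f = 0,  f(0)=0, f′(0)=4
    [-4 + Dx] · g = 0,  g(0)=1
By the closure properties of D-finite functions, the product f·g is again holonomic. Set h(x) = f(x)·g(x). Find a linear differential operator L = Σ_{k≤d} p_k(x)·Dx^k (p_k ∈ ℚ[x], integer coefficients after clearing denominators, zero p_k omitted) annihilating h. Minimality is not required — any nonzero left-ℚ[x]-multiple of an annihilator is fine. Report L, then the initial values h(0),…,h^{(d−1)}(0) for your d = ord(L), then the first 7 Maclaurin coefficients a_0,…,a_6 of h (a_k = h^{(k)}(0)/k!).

f: a_k = 0, 4, -8, 64/3, -64, 1024/5, -2048/3, …
g: a_k = 1, 4, 8, 32/3, 32/3, 128/15, 256/45, …
L₀ := L_f ⊗_s L_g (sym. prod.), ord ≤ 2.
L = 64·x + (-4 - 32·x)·Dx + (1 + 4·x)·Dx^2  (order 2).
h: a_k = 0, 4, 8, 64/3, 0, 384/5, -1792/9, …
ICs: h(0) = 0, h′(0) = 4.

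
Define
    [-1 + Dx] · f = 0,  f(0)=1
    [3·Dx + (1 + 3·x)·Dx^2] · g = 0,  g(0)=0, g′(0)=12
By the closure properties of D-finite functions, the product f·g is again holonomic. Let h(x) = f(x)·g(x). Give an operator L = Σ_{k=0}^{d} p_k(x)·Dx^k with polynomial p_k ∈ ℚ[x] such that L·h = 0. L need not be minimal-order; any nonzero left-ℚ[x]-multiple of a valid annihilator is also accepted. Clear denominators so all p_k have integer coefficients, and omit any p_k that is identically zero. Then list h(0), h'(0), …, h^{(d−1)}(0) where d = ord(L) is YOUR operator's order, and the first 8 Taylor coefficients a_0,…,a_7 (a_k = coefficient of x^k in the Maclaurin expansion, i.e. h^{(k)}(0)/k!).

L = (-2 + 3·x) + (1 - 6·x)·Dx + (1 + 3·x)·Dx^2  (order 2).
h: a_k = 0, 12, -6, 24, -52, 1289/10, -1307/4, 89122/105, …
ICs: h(0) = 0, h′(0) = 12.

f: a_k = 1, 1, 1/2, 1/6, 1/24, 1/120, 1/720, 1/5040, …
g: a_k = 0, 12, -18, 36, -81, 972/5, -486, 8748/7, …
h₀=f·g: eliminate ⇒ L₀, order ≤ 1·2.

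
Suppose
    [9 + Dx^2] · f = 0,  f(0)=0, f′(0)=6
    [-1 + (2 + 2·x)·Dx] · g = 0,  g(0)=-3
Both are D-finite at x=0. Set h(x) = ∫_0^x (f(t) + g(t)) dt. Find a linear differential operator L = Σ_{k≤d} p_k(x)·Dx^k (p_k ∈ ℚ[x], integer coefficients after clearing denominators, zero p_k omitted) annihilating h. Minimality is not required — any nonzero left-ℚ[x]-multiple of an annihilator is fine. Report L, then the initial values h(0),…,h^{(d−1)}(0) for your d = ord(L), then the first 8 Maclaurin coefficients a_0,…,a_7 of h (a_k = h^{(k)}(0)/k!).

f: a_k = 0, 6, 0, -9, 0, 81/20, 0, -243/280, …
g: a_k = -3, -3/2, 3/8, -3/16, 15/128, -21/256, 63/1024, -99/2048, …
L₀ := lclm(L_f,L_g); ord L₀ ≤ 2+1.
Integrate: L := L₀·Dx.
L = (-351 - 648·x - 324·x^2)·Dx + (630 + 1926·x + 1944·x^2 + 648·x^3)·Dx^2 + (-39 - 72·x - 36·x^2)·Dx^3 + (70 + 214·x + 216·x^2 + 72·x^3)·Dx^4  (order 4).
h: a_k = 0, -3, 9/4, 1/8, -147/64, 3/128, 1693/2560, 9/1024, …
ICs: h(0) = 0, h′(0) = -3, h′′(0) = 9/2, h′′′(0) = 3/4.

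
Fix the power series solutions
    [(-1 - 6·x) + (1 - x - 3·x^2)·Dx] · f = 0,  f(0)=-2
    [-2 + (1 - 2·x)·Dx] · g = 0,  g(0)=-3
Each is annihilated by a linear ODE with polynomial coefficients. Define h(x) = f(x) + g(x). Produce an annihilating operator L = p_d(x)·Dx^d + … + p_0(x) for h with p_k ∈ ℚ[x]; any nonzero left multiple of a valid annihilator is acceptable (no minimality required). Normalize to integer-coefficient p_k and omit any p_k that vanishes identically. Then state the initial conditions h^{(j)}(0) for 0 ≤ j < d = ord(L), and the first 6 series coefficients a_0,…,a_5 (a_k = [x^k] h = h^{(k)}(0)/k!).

f: a_k = -2, -2, -8, -14, -38, -80, …
g: a_k = -3, -6, -12, -24, -48, -96, …
h₀=f+g: left-lcm gives L₀, ord ≤ 2.
L = (8 - 36·x + 108·x^2 - 72·x^3) + (-2·x - 54·x^2 + 192·x^3 - 144·x^4)·Dx + (-1 + 9·x - 23·x^2 + 6·x^3 + 42·x^4 - 36·x^5)·Dx^2  (order 2).
h: a_k = -5, -8, -20, -38, -86, -176, …
ICs: h(0) = -5, h′(0) = -8.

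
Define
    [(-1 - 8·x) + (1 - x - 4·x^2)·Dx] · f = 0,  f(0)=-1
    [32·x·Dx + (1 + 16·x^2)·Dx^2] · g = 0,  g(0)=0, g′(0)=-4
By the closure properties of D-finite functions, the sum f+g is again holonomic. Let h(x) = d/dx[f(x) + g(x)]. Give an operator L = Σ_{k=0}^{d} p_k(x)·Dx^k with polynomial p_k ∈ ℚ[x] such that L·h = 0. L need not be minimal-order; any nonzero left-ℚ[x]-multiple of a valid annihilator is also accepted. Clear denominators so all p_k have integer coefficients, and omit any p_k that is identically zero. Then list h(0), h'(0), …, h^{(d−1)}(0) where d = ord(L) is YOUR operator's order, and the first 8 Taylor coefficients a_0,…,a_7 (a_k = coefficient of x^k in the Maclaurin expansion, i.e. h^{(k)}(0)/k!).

f: a_k = -1, -1, -5, -9, -29, -65, -181, -441, …
g: a_k = 0, -4, 0, 64/3, 0, -1024/5, 0, 16384/7, …
Weyl lclm of L_f,L_g ⇒ L₀ (ord ≤ 3).
Derive L from L₀ (diff closure).
L = (-160 + 640·x + 14848·x^2 + 36864·x^3 + 178176·x^4 + 98304·x^6) + (43 + 336·x + 16·x^2 + 3072·x^3 + 35072·x^4 + 124928·x^5 + 12288·x^6 + 98304·x^7)·Dx + (-5 - 23·x - 272·x^2 - 16·x^3 - 2368·x^4 + 5888·x^5 + 12288·x^6 + 4096·x^7 + 16384·x^8)·Dx^2  (order 2).
h: a_k = -5, -10, 37, -116, -1349, -1086, 13297, -9320, …
ICs: h(0) = -5, h′(0) = -10.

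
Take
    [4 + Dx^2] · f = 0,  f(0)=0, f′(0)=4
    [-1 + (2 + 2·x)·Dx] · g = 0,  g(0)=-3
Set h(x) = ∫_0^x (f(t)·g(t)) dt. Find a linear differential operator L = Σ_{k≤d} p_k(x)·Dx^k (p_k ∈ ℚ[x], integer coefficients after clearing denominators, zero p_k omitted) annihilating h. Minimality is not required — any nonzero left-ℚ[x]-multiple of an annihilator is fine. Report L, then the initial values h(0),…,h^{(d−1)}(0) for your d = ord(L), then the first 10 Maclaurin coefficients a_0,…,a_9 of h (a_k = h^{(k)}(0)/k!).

L = (19 + 32·x + 16·x^2)·Dx + (-4 - 4·x)·Dx^2 + (4 + 8·x + 4·x^2)·Dx^3  (order 3).
h: a_k = 0, 0, -6, -2, 19/8, 13/20, -341/960, -201/2240, 7687/215040, 17/96768, …
ICs: h(0) = 0, h′(0) = 0, h′′(0) = -12.

f: a_k = 0, 4, 0, -8/3, 0, 8/15, 0, -16/315, 0, 8/2835, …
g: a_k = -3, -3/2, 3/8, -3/16, 15/128, -21/256, 63/1024, -99/2048, 1287/32768, -2145/65536, …
Sym-product of L_f,L_g gives L₀ (≤ ord 2).
Integrate: L := L₀·Dx.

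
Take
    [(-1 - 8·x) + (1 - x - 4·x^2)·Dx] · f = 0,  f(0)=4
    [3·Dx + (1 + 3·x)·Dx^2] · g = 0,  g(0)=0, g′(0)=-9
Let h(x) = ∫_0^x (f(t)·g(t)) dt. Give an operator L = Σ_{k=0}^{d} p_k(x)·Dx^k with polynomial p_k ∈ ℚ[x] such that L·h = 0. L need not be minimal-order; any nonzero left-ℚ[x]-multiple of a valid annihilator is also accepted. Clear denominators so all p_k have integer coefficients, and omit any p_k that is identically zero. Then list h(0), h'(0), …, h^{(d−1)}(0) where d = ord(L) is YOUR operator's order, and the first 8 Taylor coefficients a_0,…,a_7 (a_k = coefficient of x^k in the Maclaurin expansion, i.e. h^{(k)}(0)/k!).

f: a_k = 4, 4, 20, 36, 116, 260, 724, 1764, …
g: a_k = 0, -9, 27/2, -27, 243/4, -729/5, 729/2, -6561/7, …
L₀ := L_f ⊗_s L_g (sym. prod.), ord ≤ 2.
∫: right-multiply L₀ by Dx.
L = (11 + 48·x)·Dx + (-1 + 25·x + 60·x^2)·Dx^2 + (-1 - 2·x + 7·x^2 + 12·x^3)·Dx^3  (order 3).
h: a_k = 0, 0, -18, 6, -117/2, 81/5, -2397/10, 1719/35, …
ICs: h(0) = 0, h′(0) = 0, h′′(0) = -36.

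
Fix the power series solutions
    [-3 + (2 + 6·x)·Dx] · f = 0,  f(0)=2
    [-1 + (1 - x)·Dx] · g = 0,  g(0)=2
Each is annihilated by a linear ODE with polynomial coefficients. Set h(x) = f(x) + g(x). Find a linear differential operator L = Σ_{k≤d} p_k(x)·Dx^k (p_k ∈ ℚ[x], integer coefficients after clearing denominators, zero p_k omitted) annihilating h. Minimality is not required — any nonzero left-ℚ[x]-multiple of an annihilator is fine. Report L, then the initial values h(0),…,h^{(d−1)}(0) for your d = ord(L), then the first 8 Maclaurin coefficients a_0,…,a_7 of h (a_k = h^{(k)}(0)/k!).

L = (21 + 27·x) + (-17 - 30·x - 81·x^2)·Dx + (-2 + 14·x + 42·x^2 - 54·x^3)·Dx^2  (order 2).
h: a_k = 4, 5, -1/4, 43/8, -277/64, 1957/128, -14285/512, 74219/1024, …
ICs: h(0) = 4, h′(0) = 5.

f: a_k = 2, 3, -9/4, 27/8, -405/64, 1701/128, -15309/512, 72171/1024, …
g: a_k = 2, 2, 2, 2, 2, 2, 2, 2, …
Weyl lclm of L_f,L_g ⇒ L₀ (ord ≤ 2).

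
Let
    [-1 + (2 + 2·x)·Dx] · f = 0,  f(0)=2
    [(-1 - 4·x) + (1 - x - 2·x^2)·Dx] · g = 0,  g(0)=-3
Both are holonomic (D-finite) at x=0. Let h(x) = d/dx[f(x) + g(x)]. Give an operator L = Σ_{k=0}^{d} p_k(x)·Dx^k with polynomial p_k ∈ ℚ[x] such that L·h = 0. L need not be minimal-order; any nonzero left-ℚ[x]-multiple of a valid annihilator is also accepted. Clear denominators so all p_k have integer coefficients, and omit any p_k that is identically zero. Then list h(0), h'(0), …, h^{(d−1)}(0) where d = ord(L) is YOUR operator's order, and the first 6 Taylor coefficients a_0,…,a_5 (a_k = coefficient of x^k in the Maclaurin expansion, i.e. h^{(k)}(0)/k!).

L = (-78 - 288·x - 288·x^2 - 240·x^3) + (-117 - 693·x - 1188·x^2 - 1332·x^3 - 720·x^4)·Dx + (26 + 52·x + 2·x^2 - 208·x^3 - 344·x^4 - 160·x^5)·Dx^2  (order 2).
h: a_k = -2, -37/2, -357/8, -2117/16, -40285/128, -198207/256, …
ICs: h(0) = -2, h′(0) = -37/2.

f: a_k = 2, 1, -1/4, 1/8, -5/64, 7/128, …
g: a_k = -3, -3, -9, -15, -33, -63, …
Sum ⇒ L₀ = lclm(L_f,L_g) in ℚ(x)⟨Dx⟩.
Derive L from L₀ (diff closure).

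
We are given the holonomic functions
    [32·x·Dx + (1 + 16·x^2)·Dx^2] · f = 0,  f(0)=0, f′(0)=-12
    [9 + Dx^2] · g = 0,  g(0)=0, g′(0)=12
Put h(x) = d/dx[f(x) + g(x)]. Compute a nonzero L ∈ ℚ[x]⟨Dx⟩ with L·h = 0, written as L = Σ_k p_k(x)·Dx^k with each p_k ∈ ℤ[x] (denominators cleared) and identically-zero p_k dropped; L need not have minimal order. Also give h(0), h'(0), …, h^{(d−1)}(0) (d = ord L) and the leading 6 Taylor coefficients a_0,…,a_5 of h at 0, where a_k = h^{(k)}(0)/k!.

f: a_k = 0, -12, 0, 64, 0, -3072/5, …
g: a_k = 0, 12, 0, -18, 0, 81/10, …
Sum ⇒ L₀ = lclm(L_f,L_g) in ℚ(x)⟨Dx⟩.
h₀' ⇒ L via d/dx closure of L₀.
L = (-52704·x + 967680·x^3 + 663552·x^5) + (-207 + 13104·x^2 + 283392·x^4 + 331776·x^6)·Dx + (-5856·x + 107520·x^3 + 73728·x^5)·Dx^2 + (-23 + 1456·x^2 + 31488·x^4 + 36864·x^6)·Dx^3  (order 3).
h: a_k = 0, 0, 138, 0, -6063/2, 0, …
ICs: h(0) = 0, h′(0) = 0, h′′(0) = 276.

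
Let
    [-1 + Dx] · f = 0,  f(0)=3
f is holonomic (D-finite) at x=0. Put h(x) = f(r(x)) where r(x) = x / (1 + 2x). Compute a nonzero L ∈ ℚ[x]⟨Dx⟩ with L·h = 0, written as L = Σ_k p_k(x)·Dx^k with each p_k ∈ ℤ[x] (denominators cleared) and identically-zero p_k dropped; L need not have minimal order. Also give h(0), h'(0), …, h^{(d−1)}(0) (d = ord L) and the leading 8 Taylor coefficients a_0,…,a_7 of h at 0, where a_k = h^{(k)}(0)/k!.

L = -1 + (1 + 4·x + 4·x^2)·Dx  (order 1).
h: a_k = 3, 3, -9/2, 13/2, -71/8, 441/40, -2699/240, 9157/1680, …
ICs: h(0) = 3.

f: a_k = 3, 3, 3/2, 1/2, 1/8, 1/40, 1/240, 1/1680, …
Substitute x→r, Dx→(1/r')Dx; clear ⇒ L₀.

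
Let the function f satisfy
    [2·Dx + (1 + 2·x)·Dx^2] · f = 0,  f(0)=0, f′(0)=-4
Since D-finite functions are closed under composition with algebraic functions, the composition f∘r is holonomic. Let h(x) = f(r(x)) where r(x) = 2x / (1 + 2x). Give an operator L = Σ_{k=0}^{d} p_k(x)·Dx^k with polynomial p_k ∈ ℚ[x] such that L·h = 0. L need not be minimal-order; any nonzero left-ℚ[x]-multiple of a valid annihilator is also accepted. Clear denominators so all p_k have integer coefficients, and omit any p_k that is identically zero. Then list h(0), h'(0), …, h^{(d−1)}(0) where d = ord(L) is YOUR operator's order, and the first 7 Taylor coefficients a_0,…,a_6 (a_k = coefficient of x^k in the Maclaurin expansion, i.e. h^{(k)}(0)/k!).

f: a_k = 0, -4, 4, -16/3, 8, -64/5, 64/3, …
Substitute x→r, Dx→(1/r')Dx; clear ⇒ L₀.
L = (8 + 24·x)·Dx + (1 + 8·x + 12·x^2)·Dx^2  (order 2).
h: a_k = 0, -8, 32, -416/3, 640, -15488/5, 46592/3, …
ICs: h(0) = 0, h′(0) = -8.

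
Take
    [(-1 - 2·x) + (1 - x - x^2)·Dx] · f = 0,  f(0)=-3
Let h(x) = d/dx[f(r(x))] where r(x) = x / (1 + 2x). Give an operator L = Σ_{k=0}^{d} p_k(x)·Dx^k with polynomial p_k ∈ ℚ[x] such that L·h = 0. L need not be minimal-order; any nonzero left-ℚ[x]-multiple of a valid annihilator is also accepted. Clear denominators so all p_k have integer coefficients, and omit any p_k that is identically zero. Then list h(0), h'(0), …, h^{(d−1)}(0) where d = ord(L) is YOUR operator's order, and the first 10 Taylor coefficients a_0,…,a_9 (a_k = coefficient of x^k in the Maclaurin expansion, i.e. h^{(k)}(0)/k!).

f: a_k = -3, -3, -6, -9, -15, -24, -39, -63, -102, -165, …
h₀=f(r): pull back L_f along r ⇒ L₀.
Differentiate: ansatz ord ≤ ord L₀ ⇒ L.
L = (-6·x - 18·x^2 - 16·x^3) + (-1 - 9·x - 27·x^2 - 30·x^3 - 8·x^4)·Dx  (order 1).
h: a_k = -3, 0, 9, -36, 120, -378, 1155, -3456, 10179, -29610, …
ICs: h(0) = -3.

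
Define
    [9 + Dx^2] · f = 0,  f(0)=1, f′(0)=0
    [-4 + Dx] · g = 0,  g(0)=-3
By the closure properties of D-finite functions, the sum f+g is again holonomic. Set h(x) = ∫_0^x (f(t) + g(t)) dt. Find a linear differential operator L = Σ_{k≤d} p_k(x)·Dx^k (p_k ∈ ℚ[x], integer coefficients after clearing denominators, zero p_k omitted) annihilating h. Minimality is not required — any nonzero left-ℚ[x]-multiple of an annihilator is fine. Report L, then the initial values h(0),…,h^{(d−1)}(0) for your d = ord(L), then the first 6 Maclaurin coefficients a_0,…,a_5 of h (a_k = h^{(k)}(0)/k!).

L = -36·Dx + 9·Dx^2 - 4·Dx^3 + Dx^4  (order 4).
h: a_k = 0, -2, -6, -19/2, -8, -229/40, …
ICs: h(0) = 0, h′(0) = -2, h′′(0) = -12, h′′′(0) = -57.

f: a_k = 1, 0, -9/2, 0, 27/8, 0, …
g: a_k = -3, -12, -24, -32, -32, -128/5, …
h₀=f+g: left-lcm gives L₀, ord ≤ 3.
∫: right-multiply L₀ by Dx.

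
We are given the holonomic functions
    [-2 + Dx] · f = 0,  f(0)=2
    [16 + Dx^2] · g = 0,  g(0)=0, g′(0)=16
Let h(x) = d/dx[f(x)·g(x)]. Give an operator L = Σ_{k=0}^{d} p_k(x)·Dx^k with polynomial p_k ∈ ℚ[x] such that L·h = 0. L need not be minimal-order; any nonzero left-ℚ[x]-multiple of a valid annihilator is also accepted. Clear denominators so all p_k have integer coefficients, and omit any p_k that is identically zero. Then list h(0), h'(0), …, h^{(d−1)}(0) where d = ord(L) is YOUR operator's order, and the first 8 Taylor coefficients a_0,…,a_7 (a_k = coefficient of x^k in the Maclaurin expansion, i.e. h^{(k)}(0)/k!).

L = 20 - 4·Dx + Dx^2  (order 2).
h: a_k = 32, 128, -64, -512, -1216/3, 2816/15, 17792/45, 2048/15, …
ICs: h(0) = 32, h′(0) = 128.

f: a_k = 2, 4, 4, 8/3, 4/3, 8/15, 8/45, 16/315, …
g: a_k = 0, 16, 0, -128/3, 0, 512/15, 0, -4096/315, …
Product ⇒ symmetric product L₀, ord ≤ 2.
Differentiate: ansatz ord ≤ ord L₀ ⇒ L.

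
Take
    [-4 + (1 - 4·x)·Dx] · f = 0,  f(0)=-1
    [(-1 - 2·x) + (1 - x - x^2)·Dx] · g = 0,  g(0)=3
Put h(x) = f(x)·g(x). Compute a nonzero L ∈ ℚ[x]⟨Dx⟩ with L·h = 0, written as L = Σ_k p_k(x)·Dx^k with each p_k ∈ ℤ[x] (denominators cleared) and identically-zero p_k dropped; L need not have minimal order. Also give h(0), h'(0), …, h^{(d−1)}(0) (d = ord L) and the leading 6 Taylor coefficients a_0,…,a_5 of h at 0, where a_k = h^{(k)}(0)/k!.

L = (-5 + 6·x + 12·x^2) + (1 - 5·x + 3·x^2 + 4·x^3)·Dx  (order 1).
h: a_k = -3, -15, -66, -273, -1107, -4452, …
ICs: h(0) = -3.

f: a_k = -1, -4, -16, -64, -256, -1024, …
g: a_k = 3, 3, 6, 9, 15, 24, …
Sym-product of L_f,L_g gives L₀ (≤ ord 1).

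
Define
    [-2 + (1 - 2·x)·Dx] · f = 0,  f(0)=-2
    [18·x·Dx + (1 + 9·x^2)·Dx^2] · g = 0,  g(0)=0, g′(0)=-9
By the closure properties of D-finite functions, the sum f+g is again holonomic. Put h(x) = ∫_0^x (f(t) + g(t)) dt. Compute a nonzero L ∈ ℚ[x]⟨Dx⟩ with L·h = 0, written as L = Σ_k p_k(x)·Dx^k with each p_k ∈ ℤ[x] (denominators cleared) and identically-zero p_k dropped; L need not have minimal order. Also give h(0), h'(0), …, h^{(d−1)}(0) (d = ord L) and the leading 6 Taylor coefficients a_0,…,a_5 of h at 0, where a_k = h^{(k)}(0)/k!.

L = (-36 + 288·x + 972·x^2)·Dx^2 + (21 - 36·x + 9·x^2 + 972·x^3)·Dx^3 + (-2 - 5·x - 45·x^3 + 162·x^4)·Dx^4  (order 4).
h: a_k = 0, -2, -13/2, -8/3, 11/4, -32/5, …
ICs: h(0) = 0, h′(0) = -2, h′′(0) = -13, h′′′(0) = -16.

f: a_k = -2, -4, -8, -16, -32, -64, …
g: a_k = 0, -9, 0, 27, 0, -729/5, …
h₀=f+g: left-lcm gives L₀, ord ≤ 3.
Integrate: L := L₀·Dx.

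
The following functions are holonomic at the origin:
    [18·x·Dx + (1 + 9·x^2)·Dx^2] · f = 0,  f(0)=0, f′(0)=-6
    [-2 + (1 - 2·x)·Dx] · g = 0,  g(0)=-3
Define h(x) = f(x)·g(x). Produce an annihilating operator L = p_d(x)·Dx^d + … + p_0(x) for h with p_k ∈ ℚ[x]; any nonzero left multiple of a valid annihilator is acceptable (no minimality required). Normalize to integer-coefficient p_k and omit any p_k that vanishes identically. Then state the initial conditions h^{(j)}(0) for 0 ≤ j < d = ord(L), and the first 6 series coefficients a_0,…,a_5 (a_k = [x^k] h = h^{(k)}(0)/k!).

L = 36·x + (4 - 18·x + 72·x^2)·Dx + (-1 + 2·x - 9·x^2 + 18·x^3)·Dx^2  (order 2).
h: a_k = 0, 18, 36, 18, 36, 1818/5, …
ICs: h(0) = 0, h′(0) = 18.

f: a_k = 0, -6, 0, 18, 0, -486/5, …
g: a_k = -3, -6, -12, -24, -48, -96, …
L₀ := L_f ⊗_s L_g (sym. prod.), ord ≤ 2.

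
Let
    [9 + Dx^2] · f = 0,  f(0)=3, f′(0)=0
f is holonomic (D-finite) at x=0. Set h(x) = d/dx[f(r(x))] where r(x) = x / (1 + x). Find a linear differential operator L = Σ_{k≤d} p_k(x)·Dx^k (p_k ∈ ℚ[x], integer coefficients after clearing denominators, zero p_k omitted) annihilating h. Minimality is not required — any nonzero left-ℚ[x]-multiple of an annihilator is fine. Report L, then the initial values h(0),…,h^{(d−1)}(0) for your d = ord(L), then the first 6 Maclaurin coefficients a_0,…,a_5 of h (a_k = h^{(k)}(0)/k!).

f: a_k = 3, 0, -27/2, 0, 81/8, 0, …
h₀=f(r): pull back L_f along r ⇒ L₀.
h₀' ⇒ L via d/dx closure of L₀.
L = (15 + 12·x + 6·x^2) + (6 + 18·x + 18·x^2 + 6·x^3)·Dx + (1 + 4·x + 6·x^2 + 4·x^3 + x^4)·Dx^2  (order 2).
h: a_k = 0, -27, 81, -243/2, 135/2, 7371/40, …
ICs: h(0) = 0, h′(0) = -27.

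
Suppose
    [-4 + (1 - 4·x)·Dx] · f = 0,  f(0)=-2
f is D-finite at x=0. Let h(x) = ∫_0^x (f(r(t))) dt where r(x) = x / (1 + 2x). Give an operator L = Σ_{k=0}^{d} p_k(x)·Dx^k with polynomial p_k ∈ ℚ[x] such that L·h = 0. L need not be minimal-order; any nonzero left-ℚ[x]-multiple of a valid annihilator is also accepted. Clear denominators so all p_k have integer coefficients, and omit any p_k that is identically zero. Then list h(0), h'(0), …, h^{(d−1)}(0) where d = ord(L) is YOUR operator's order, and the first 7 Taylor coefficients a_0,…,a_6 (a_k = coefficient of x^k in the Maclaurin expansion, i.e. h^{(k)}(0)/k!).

f: a_k = -2, -8, -32, -128, -512, -2048, -8192, …
Change of var in L_f (x↦r) gives L₀.
Integrate: L := L₀·Dx.
L = 4·Dx + (-1 + 4·x^2)·Dx^2  (order 2).
h: a_k = 0, -2, -4, -16/3, -8, -64/5, -64/3, …
ICs: h(0) = 0, h′(0) = -2.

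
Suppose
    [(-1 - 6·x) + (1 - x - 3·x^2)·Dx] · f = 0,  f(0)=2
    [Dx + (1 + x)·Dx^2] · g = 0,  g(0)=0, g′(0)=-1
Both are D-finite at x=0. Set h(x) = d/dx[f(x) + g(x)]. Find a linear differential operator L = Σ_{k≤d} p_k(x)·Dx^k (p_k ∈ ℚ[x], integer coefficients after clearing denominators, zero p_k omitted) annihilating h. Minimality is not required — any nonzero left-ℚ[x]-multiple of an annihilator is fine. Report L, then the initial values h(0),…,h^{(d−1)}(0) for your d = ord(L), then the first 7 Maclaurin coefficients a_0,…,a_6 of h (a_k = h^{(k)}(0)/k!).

L = (58 + 350·x + 636·x^2 + 756·x^3 + 324·x^4) + (40 + 364·x + 976·x^2 + 1632·x^3 + 1530·x^4 + 540·x^5)·Dx + (-9 - 31·x - 27·x^2 + 115·x^3 + 345·x^4 + 333·x^5 + 108·x^6)·Dx^2  (order 2).
h: a_k = 1, 17, 41, 153, 399, 1165, 3037, …
ICs: h(0) = 1, h′(0) = 17.

f: a_k = 2, 2, 8, 14, 38, 80, 194, …
g: a_k = 0, -1, 1/2, -1/3, 1/4, -1/5, 1/6, …
L₀ := lclm(L_f,L_g); ord L₀ ≤ 1+2.
h=h₀': d/dx-closure on L₀ ⇒ L.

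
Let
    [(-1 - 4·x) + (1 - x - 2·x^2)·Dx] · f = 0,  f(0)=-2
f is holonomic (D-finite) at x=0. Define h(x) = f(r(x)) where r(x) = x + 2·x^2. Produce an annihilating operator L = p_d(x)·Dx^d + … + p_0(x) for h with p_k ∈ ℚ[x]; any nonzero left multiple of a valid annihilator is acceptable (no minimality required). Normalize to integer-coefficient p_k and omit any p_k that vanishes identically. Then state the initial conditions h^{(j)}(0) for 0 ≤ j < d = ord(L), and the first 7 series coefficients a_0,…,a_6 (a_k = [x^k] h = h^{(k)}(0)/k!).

f: a_k = -2, -2, -6, -10, -22, -42, -86, …
L₀ from L_f via x↦r, Dx↦r'^{-1}Dx.
L = (1 + 8·x + 24·x^2 + 32·x^3) + (-1 + x + 4·x^2 + 8·x^3 + 8·x^4)·Dx  (order 1).
h: a_k = -2, -2, -10, -34, -106, -338, -1114, …
ICs: h(0) = -2.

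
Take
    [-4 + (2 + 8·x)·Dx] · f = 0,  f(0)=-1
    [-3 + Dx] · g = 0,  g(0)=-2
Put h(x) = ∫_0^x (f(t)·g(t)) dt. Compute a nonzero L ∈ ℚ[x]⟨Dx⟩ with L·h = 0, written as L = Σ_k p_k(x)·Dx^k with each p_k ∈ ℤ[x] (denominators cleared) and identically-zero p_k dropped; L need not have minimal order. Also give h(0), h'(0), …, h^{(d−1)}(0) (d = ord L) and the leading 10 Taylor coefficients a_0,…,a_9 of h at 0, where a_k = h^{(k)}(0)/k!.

L = (-5 - 12·x)·Dx + (1 + 4·x)·Dx^2  (order 2).
h: a_k = 0, 2, 5, 17/3, 23/4, 43/20, 631/120, -459/56, 58749/2240, -514669/6720, …
ICs: h(0) = 0, h′(0) = 2.

f: a_k = -1, -2, 2, -4, 10, -28, 84, -264, 858, -2860, …
g: a_k = -2, -6, -9, -9, -27/4, -81/20, -81/40, -243/280, -729/2240, -243/2240, …
h₀=f·g: eliminate ⇒ L₀, order ≤ 1·1.
Integrate: L := L₀·Dx.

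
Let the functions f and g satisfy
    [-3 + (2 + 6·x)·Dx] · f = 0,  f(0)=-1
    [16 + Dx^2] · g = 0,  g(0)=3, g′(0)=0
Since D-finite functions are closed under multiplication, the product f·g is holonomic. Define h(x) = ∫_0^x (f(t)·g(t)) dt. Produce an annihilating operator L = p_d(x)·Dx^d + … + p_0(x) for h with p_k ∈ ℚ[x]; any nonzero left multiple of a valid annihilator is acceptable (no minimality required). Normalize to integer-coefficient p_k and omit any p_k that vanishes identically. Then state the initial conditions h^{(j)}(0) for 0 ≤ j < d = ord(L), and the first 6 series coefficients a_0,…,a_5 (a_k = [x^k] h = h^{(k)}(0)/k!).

f: a_k = -1, -3/2, 9/8, -27/16, 405/128, -1701/256, …
g: a_k = 3, 0, -24, 0, 32, 0, …
f·g: L₀ = L_f ⊗_s L_g, ord ≤ 1·2.
∫: right-multiply L₀ by Dx.
L = (91 + 384·x + 576·x^2)·Dx + (-12 - 36·x)·Dx^2 + (4 + 24·x + 36·x^2)·Dx^3  (order 3).
h: a_k = 0, -3, -9/4, 73/8, 495/64, -6337/640, …
ICs: h(0) = 0, h′(0) = -3, h′′(0) = -9/2.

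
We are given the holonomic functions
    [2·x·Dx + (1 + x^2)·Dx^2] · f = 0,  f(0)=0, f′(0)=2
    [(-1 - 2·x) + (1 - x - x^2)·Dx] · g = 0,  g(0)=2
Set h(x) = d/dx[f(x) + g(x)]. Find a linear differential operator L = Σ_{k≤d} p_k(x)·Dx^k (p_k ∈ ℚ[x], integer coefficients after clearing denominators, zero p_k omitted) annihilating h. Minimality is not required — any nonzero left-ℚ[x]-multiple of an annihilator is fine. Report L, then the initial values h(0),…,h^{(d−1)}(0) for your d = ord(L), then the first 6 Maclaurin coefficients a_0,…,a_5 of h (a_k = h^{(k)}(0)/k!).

f: a_k = 0, 2, 0, -2/3, 0, 2/5, …
g: a_k = 2, 2, 4, 6, 10, 16, …
h₀=f+g: left-lcm gives L₀, ord ≤ 3.
Derive L from L₀ (diff closure).
L = (4 - 16·x - 64·x^2 - 72·x^3 - 66·x^4 - 6·x^6) + (-10 - 24·x - 28·x^2 - 60·x^3 - 65·x^4 - 50·x^5 - 3·x^6 - 6·x^7)·Dx + (2 + 2·x + 2·x^2 - 8·x^3 - 5·x^4 - 11·x^5 - 6·x^6 - x^7 - x^8)·Dx^2  (order 2).
h: a_k = 4, 8, 16, 40, 82, 156, …
ICs: h(0) = 4, h′(0) = 8.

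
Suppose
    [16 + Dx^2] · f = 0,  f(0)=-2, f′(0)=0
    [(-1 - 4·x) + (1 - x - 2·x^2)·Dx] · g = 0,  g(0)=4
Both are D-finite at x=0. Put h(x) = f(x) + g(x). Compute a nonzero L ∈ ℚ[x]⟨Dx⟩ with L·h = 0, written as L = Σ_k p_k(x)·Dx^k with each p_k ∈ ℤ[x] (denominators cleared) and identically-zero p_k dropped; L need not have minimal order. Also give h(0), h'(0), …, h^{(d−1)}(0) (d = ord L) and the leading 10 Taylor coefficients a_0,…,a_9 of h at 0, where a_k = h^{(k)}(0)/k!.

f: a_k = -2, 0, 16, 0, -64/3, 0, 512/45, 0, -1024/315, 0, …
g: a_k = 4, 4, 12, 20, 44, 84, 172, 340, 684, 1364, …
L₀ := lclm(L_f,L_g); ord L₀ ≤ 2+1.
L = (-368 - 1408·x + 256·x^2 - 512·x^3 - 2560·x^4 - 2048·x^5) + (176 - 336·x - 384·x^2 + 1024·x^3 + 384·x^4 - 1536·x^5 - 1024·x^6)·Dx + (-23 - 88·x + 16·x^2 - 32·x^3 - 160·x^4 - 128·x^5)·Dx^2 + (11 - 21·x - 24·x^2 + 64·x^3 + 24·x^4 - 96·x^5 - 64·x^6)·Dx^3  (order 3).
h: a_k = 2, 4, 28, 20, 68/3, 84, 8252/45, 340, 214436/315, 1364, …
ICs: h(0) = 2, h′(0) = 4, h′′(0) = 56.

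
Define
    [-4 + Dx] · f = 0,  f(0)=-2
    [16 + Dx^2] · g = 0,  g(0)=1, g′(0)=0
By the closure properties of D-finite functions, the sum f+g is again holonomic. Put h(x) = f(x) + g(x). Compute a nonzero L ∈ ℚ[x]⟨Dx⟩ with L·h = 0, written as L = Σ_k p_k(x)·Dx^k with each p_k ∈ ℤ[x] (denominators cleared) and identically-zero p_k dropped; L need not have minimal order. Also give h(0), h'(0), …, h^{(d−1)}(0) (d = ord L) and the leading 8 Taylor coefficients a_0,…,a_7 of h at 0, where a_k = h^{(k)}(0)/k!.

f: a_k = -2, -8, -16, -64/3, -64/3, -256/15, -512/45, -2048/315, …
g: a_k = 1, 0, -8, 0, 32/3, 0, -256/45, 0, …
f+g: L₀ = lclm(L_f,L_g), ord ≤ 1+2.
L = -64 + 16·Dx - 4·Dx^2 + Dx^3  (order 3).
h: a_k = -1, -8, -24, -64/3, -32/3, -256/15, -256/15, -2048/315, …
ICs: h(0) = -1, h′(0) = -8, h′′(0) = -48.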